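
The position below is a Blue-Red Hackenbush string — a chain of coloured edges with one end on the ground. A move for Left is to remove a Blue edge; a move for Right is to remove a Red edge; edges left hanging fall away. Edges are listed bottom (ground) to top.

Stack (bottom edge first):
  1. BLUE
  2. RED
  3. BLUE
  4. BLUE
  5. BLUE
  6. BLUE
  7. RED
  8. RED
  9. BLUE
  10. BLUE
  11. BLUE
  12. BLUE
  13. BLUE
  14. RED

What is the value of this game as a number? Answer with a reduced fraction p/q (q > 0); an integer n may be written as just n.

7805/8192

Build v(s[:k]) for k = 1..14, string s = BLUE RED BLUE BLUE BLUE BLUE RED RED BLUE BLUE BLUE BLUE BLUE RED.
step 1: add BLUE to get B; options L={ 0 } R={ · } -> 1
step 2: add RED to get BR; options L={ 0 } R={ 1 } -> 1/2
step 3: add BLUE to get BRB; options L={ 0; 1/2 } R={ 1 } -> 3/4
step 4: add BLUE to get BRBB; options L={ 0; 1/2; 3/4 } R={ 1 } -> 7/8
step 5: add BLUE to get BRBBB; options L={ 0; 1/2; 3/4; 7/8 } R={ 1 } -> 15/16
step 6: add BLUE to get BRBBBB; options L={ 0; 1/2; 3/4; 7/8; 15/16 } R={ 1 } -> 31/32
step 7: add RED to get BRBBBBR; options L={ 0; 1/2; 3/4; 7/8; 15/16 } R={ 31/32; 1 } -> 61/64
step 8: add RED to get BRBBBBRR; options L={ 0; 1/2; 3/4; 7/8; 15/16 } R={ 61/64; 31/32; 1 } -> 121/128
step 9: add BLUE to get BRBBBBRRB; options L={ 0; 1/2; 3/4; 7/8; 15/16; 121/128 } R={ 61/64; 31/32; 1 } -> 243/256
step 10: add BLUE to get BRBBBBRRBB; options L={ 0; 1/2; 3/4; 7/8; 15/16; 121/128; 243/256 } R={ 61/64; 31/32; 1 } -> 487/512
step 11: add BLUE to get BRBBBBRRBBB; options L={ 0; 1/2; 3/4; 7/8; 15/16; 121/128; 243/256; 487/512 } R={ 61/64; 31/32; 1 } -> 975/1024
step 12: add BLUE to get BRBBBBRRBBBB; options L={ 0; 1/2; 3/4; 7/8; 15/16; 121/128; 243/256; 487/512; 975/1024 } R={ 61/64; 31/32; 1 } -> 1951/2048
step 13: add BLUE to get BRBBBBRRBBBBB; options L={ 0; 1/2; 3/4; 7/8; 15/16; 121/128; 243/256; 487/512; 975/1024; 1951/2048 } R={ 61/64; 31/32; 1 } -> 3903/4096
step 14: add RED to get BRBBBBRRBBBBBR; options L={ 0; 1/2; 3/4; 7/8; 15/16; 121/128; 243/256; 487/512; 975/1024; 1951/2048 } R={ 3903/4096; 61/64; 31/32; 1 } -> 7805/8192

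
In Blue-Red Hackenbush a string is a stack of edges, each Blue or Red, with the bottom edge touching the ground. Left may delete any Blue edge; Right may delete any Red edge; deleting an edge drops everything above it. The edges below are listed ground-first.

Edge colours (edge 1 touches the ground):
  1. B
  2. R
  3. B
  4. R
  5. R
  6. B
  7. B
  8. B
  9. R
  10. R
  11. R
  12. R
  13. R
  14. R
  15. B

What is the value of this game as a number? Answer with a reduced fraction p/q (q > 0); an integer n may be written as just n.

Build val(s[:k]) for k = 1..15, string s = B R B R R B B B R R R R R R B.
1 of 15 · B · max L 0 · min R +∞ — 1
2 of 15 · BR · max L 0 · min R 1 — 1/2
3 of 15 · BRB · max L 1/2 · min R 1 — 3/4
4 of 15 · BRBR · max L 1/2 · min R 3/4 — 5/8
5 of 15 · BRBRR · max L 1/2 · min R 5/8 — 9/16
6 of 15 · BRBRRB · max L 9/16 · min R 5/8 — 19/32
7 of 15 · BRBRRBB · max L 19/32 · min R 5/8 — 39/64
8 of 15 · BRBRRBBB · max L 39/64 · min R 5/8 — 79/128
9 of 15 · BRBRRBBBR · max L 39/64 · min R 79/128 — 157/256
10 of 15 · BRBRRBBBRR · max L 39/64 · min R 157/256 — 313/512
11 of 15 · BRBRRBBBRRR · max L 39/64 · min R 313/512 — 625/1024
12 of 15 · BRBRRBBBRRRR · max L 39/64 · min R 625/1024 — 1249/2048
13 of 15 · BRBRRBBBRRRRR · max L 39/64 · min R 1249/2048 — 2497/4096
14 of 15 · BRBRRBBBRRRRRR · max L 39/64 · min R 2497/4096 — 4993/8192
15 of 15 · BRBRRBBBRRRRRRB · max L 4993/8192 · min R 2497/4096 — 9987/16384

9987/16384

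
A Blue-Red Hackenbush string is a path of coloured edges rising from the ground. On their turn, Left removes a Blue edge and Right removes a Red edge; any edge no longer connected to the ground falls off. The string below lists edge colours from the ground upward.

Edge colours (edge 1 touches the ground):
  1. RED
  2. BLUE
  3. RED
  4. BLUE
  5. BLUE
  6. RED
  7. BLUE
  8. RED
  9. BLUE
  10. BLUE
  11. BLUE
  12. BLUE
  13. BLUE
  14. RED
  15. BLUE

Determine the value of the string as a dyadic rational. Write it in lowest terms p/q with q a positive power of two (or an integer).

-9477/16384

edge 1 of 15 (RED): { none | 0 } — -1
edge 2 of 15 (BLUE): { -1 | 0 } — -1/2
edge 3 of 15 (RED): { -1 | -1/2 0 } — -3/4
edge 4 of 15 (BLUE): { -1 -3/4 | -1/2 0 } — -5/8
edge 5 of 15 (BLUE): { -1 -3/4 -5/8 | -1/2 0 } — -9/16
edge 6 of 15 (RED): { -1 -3/4 -5/8 | -9/16 -1/2 0 } — -19/32
edge 7 of 15 (BLUE): { -1 -3/4 -5/8 -19/32 | -9/16 -1/2 0 } — -37/64
edge 8 of 15 (RED): { -1 -3/4 -5/8 -19/32 | -37/64 -9/16 -1/2 0 } — -75/128
edge 9 of 15 (BLUE): { -1 -3/4 -5/8 -19/32 -75/128 | -37/64 -9/16 -1/2 0 } — -149/256
edge 10 of 15 (BLUE): { -1 -3/4 -5/8 -19/32 -75/128 -149/256 | -37/64 -9/16 -1/2 0 } — -297/512
edge 11 of 15 (BLUE): { -1 -3/4 -5/8 -19/32 -75/128 -149/256 -297/512 | -37/64 -9/16 -1/2 0 } — -593/1024
edge 12 of 15 (BLUE): { -1 -3/4 -5/8 -19/32 -75/128 -149/256 -297/512 -593/1024 | -37/64 -9/16 -1/2 0 } — -1185/2048
edge 13 of 15 (BLUE): { -1 -3/4 -5/8 -19/32 -75/128 -149/256 -297/512 -593/1024 -1185/2048 | -37/64 -9/16 -1/2 0 } — -2369/4096
edge 14 of 15 (RED): { -1 -3/4 -5/8 -19/32 -75/128 -149/256 -297/512 -593/1024 -1185/2048 | -2369/4096 -37/64 -9/16 -1/2 0 } — -4739/8192
edge 15 of 15 (BLUE): { -1 -3/4 -5/8 -19/32 -75/128 -149/256 -297/512 -593/1024 -1185/2048 -4739/8192 | -2369/4096 -37/64 -9/16 -1/2 0 } — -9477/16384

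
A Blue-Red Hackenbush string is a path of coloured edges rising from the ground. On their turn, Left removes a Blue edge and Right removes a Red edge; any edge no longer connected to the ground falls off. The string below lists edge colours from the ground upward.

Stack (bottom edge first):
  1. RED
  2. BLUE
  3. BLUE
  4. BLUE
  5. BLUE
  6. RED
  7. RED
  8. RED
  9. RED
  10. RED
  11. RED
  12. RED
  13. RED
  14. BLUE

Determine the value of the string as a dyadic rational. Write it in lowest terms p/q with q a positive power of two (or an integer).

-1021/8192

Build G(s[:k]) for k = 1..14, string s = RED BLUE BLUE BLUE BLUE RED RED RED RED RED RED RED RED BLUE.
G(R) = { none | 0 } = -1
G(RB) = { -1 | 0 } = -1/2
G(RBB) = { -1,-1/2 | 0 } = -1/4
G(RBBB) = { -1,-1/2,-1/4 | 0 } = -1/8
G(RBBBB) = { -1,-1/2,-1/4,-1/8 | 0 } = -1/16
G(RBBBBR) = { -1,-1/2,-1/4,-1/8 | -1/16,0 } = -3/32
G(RBBBBRR) = { -1,-1/2,-1/4,-1/8 | -3/32,-1/16,0 } = -7/64
G(RBBBBRRR) = { -1,-1/2,-1/4,-1/8 | -7/64,-3/32,-1/16,0 } = -15/128
G(RBBBBRRRR) = { -1,-1/2,-1/4,-1/8 | -15/128,-7/64,-3/32,-1/16,0 } = -31/256
G(RBBBBRRRRR) = { -1,-1/2,-1/4,-1/8 | -31/256,-15/128,-7/64,-3/32,-1/16,0 } = -63/512
G(RBBBBRRRRRR) = { -1,-1/2,-1/4,-1/8 | -63/512,-31/256,-15/128,-7/64,-3/32,-1/16,0 } = -127/1024
G(RBBBBRRRRRRR) = { -1,-1/2,-1/4,-1/8 | -127/1024,-63/512,-31/256,-15/128,-7/64,-3/32,-1/16,0 } = -255/2048
G(RBBBBRRRRRRRR) = { -1,-1/2,-1/4,-1/8 | -255/2048,-127/1024,-63/512,-31/256,-15/128,-7/64,-3/32,-1/16,0 } = -511/4096
G(RBBBBRRRRRRRRB) = { -1,-1/2,-1/4,-1/8,-511/4096 | -255/2048,-127/1024,-63/512,-31/256,-15/128,-7/64,-3/32,-1/16,0 } = -1021/8192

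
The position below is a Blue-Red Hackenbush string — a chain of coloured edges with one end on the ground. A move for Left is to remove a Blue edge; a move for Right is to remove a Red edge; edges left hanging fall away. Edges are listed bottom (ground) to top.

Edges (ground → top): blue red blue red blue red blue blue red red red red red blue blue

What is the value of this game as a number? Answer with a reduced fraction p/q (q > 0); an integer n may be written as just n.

11015/16384

G(b) = { 0 | ∅ } ⇒ 1
G(br) = { 0 | 1 } ⇒ 1/2
G(brb) = { 0,1/2 | 1 } ⇒ 3/4
G(brbr) = { 0,1/2 | 3/4,1 } ⇒ 5/8
G(brbrb) = { 0,1/2,5/8 | 3/4,1 } ⇒ 11/16
G(brbrbr) = { 0,1/2,5/8 | 11/16,3/4,1 } ⇒ 21/32
G(brbrbrb) = { 0,1/2,5/8,21/32 | 11/16,3/4,1 } ⇒ 43/64
G(brbrbrbb) = { 0,1/2,5/8,21/32,43/64 | 11/16,3/4,1 } ⇒ 87/128
G(brbrbrbbr) = { 0,1/2,5/8,21/32,43/64 | 87/128,11/16,3/4,1 } ⇒ 173/256
G(brbrbrbbrr) = { 0,1/2,5/8,21/32,43/64 | 173/256,87/128,11/16,3/4,1 } ⇒ 345/512
G(brbrbrbbrrr) = { 0,1/2,5/8,21/32,43/64 | 345/512,173/256,87/128,11/16,3/4,1 } ⇒ 689/1024
G(brbrbrbbrrrr) = { 0,1/2,5/8,21/32,43/64 | 689/1024,345/512,173/256,87/128,11/16,3/4,1 } ⇒ 1377/2048
G(brbrbrbbrrrrr) = { 0,1/2,5/8,21/32,43/64 | 1377/2048,689/1024,345/512,173/256,87/128,11/16,3/4,1 } ⇒ 2753/4096
G(brbrbrbbrrrrrb) = { 0,1/2,5/8,21/32,43/64,2753/4096 | 1377/2048,689/1024,345/512,173/256,87/128,11/16,3/4,1 } ⇒ 5507/8192
G(brbrbrbbrrrrrbb) = { 0,1/2,5/8,21/32,43/64,2753/4096,5507/8192 | 1377/2048,689/1024,345/512,173/256,87/128,11/16,3/4,1 } ⇒ 11015/16384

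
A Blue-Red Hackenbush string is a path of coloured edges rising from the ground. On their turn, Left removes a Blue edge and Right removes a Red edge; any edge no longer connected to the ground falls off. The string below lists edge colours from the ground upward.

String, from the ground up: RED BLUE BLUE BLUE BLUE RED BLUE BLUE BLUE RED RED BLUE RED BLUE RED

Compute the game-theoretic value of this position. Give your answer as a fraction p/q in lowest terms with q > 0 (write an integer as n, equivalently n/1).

Build G(s[:k]) for k = 1..15, string s = RED BLUE BLUE BLUE BLUE RED BLUE BLUE BLUE RED RED BLUE RED BLUE RED.
G_1 [R]  L=[none]  R=[0]  gives -1
G_2 [RB]  L=[-1]  R=[0]  gives -1/2
G_3 [RBB]  L=[-1,-1/2]  R=[0]  gives -1/4
G_4 [RBBB]  L=[-1,-1/2,-1/4]  R=[0]  gives -1/8
G_5 [RBBBB]  L=[-1,-1/2,-1/4,-1/8]  R=[0]  gives -1/16
G_6 [RBBBBR]  L=[-1,-1/2,-1/4,-1/8]  R=[-1/16,0]  gives -3/32
G_7 [RBBBBRB]  L=[-1,-1/2,-1/4,-1/8,-3/32]  R=[-1/16,0]  gives -5/64
G_8 [RBBBBRBB]  L=[-1,-1/2,-1/4,-1/8,-3/32,-5/64]  R=[-1/16,0]  gives -9/128
G_9 [RBBBBRBBB]  L=[-1,-1/2,-1/4,-1/8,-3/32,-5/64,-9/128]  R=[-1/16,0]  gives -17/256
G_10 [RBBBBRBBBR]  L=[-1,-1/2,-1/4,-1/8,-3/32,-5/64,-9/128]  R=[-17/256,-1/16,0]  gives -35/512
G_11 [RBBBBRBBBRR]  L=[-1,-1/2,-1/4,-1/8,-3/32,-5/64,-9/128]  R=[-35/512,-17/256,-1/16,0]  gives -71/1024
G_12 [RBBBBRBBBRRB]  L=[-1,-1/2,-1/4,-1/8,-3/32,-5/64,-9/128,-71/1024]  R=[-35/512,-17/256,-1/16,0]  gives -141/2048
G_13 [RBBBBRBBBRRBR]  L=[-1,-1/2,-1/4,-1/8,-3/32,-5/64,-9/128,-71/1024]  R=[-141/2048,-35/512,-17/256,-1/16,0]  gives -283/4096
G_14 [RBBBBRBBBRRBRB]  L=[-1,-1/2,-1/4,-1/8,-3/32,-5/64,-9/128,-71/1024,-283/4096]  R=[-141/2048,-35/512,-17/256,-1/16,0]  gives -565/8192
G_15 [RBBBBRBBBRRBRBR]  L=[-1,-1/2,-1/4,-1/8,-3/32,-5/64,-9/128,-71/1024,-283/4096]  R=[-565/8192,-141/2048,-35/512,-17/256,-1/16,0]  gives -1131/16384

-1131/16384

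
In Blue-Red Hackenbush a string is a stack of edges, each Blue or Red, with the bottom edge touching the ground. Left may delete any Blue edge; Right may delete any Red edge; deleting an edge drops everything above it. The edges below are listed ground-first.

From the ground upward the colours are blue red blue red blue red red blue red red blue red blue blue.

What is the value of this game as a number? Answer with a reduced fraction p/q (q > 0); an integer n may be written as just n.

5271/8192

step 1: add blue to get b; options L={ 0 } R={ · } ⇒ 1
step 2: add red to get br; options L={ 0 } R={ 1 } ⇒ 1/2
step 3: add blue to get brb; options L={ 0,1/2 } R={ 1 } ⇒ 3/4
step 4: add red to get brbr; options L={ 0,1/2 } R={ 3/4,1 } ⇒ 5/8
step 5: add blue to get brbrb; options L={ 0,1/2,5/8 } R={ 3/4,1 } ⇒ 11/16
step 6: add red to get brbrbr; options L={ 0,1/2,5/8 } R={ 11/16,3/4,1 } ⇒ 21/32
step 7: add red to get brbrbrr; options L={ 0,1/2,5/8 } R={ 21/32,11/16,3/4,1 } ⇒ 41/64
step 8: add blue to get brbrbrrb; options L={ 0,1/2,5/8,41/64 } R={ 21/32,11/16,3/4,1 } ⇒ 83/128
step 9: add red to get brbrbrrbr; options L={ 0,1/2,5/8,41/64 } R={ 83/128,21/32,11/16,3/4,1 } ⇒ 165/256
step 10: add red to get brbrbrrbrr; options L={ 0,1/2,5/8,41/64 } R={ 165/256,83/128,21/32,11/16,3/4,1 } ⇒ 329/512
step 11: add blue to get brbrbrrbrrb; options L={ 0,1/2,5/8,41/64,329/512 } R={ 165/256,83/128,21/32,11/16,3/4,1 } ⇒ 659/1024
step 12: add red to get brbrbrrbrrbr; options L={ 0,1/2,5/8,41/64,329/512 } R={ 659/1024,165/256,83/128,21/32,11/16,3/4,1 } ⇒ 1317/2048
step 13: add blue to get brbrbrrbrrbrb; options L={ 0,1/2,5/8,41/64,329/512,1317/2048 } R={ 659/1024,165/256,83/128,21/32,11/16,3/4,1 } ⇒ 2635/4096
step 14: add blue to get brbrbrrbrrbrbb; options L={ 0,1/2,5/8,41/64,329/512,1317/2048,2635/4096 } R={ 659/1024,165/256,83/128,21/32,11/16,3/4,1 } ⇒ 5271/8192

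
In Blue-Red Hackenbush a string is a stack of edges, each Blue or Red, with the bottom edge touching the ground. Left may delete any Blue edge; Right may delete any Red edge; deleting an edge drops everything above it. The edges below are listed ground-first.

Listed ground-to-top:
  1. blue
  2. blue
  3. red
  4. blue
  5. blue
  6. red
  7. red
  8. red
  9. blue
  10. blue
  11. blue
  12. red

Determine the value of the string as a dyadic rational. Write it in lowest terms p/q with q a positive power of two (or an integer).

Build val(s[:k]) for k = 1..12, string s = blue blue red blue blue red red red blue blue blue red.
b: Left { 0 }, Right {  } gives simplest 1
bb: Left { 0 1 }, Right {  } gives simplest 2
bbr: Left { 0 1 }, Right { 2 } gives simplest 3/2
bbrb: Left { 0 1 3/2 }, Right { 2 } gives simplest 7/4
bbrbb: Left { 0 1 3/2 7/4 }, Right { 2 } gives simplest 15/8
bbrbbr: Left { 0 1 3/2 7/4 }, Right { 15/8 2 } gives simplest 29/16
bbrbbrr: Left { 0 1 3/2 7/4 }, Right { 29/16 15/8 2 } gives simplest 57/32
bbrbbrrr: Left { 0 1 3/2 7/4 }, Right { 57/32 29/16 15/8 2 } gives simplest 113/64
bbrbbrrrb: Left { 0 1 3/2 7/4 113/64 }, Right { 57/32 29/16 15/8 2 } gives simplest 227/128
bbrbbrrrbb: Left { 0 1 3/2 7/4 113/64 227/128 }, Right { 57/32 29/16 15/8 2 } gives simplest 455/256
bbrbbrrrbbb: Left { 0 1 3/2 7/4 113/64 227/128 455/256 }, Right { 57/32 29/16 15/8 2 } gives simplest 911/512
bbrbbrrrbbbr: Left { 0 1 3/2 7/4 113/64 227/128 455/256 }, Right { 911/512 57/32 29/16 15/8 2 } gives simplest 1821/1024

1821/1024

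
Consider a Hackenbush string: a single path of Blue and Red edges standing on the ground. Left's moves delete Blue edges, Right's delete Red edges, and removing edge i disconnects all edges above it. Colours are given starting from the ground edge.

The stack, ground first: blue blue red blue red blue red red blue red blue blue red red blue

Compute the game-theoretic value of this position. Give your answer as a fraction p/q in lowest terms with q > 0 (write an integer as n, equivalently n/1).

13491/8192

edge 1 of 15 (blue): { 0 | — } => 1
edge 2 of 15 (blue): { 0 1 | — } => 2
edge 3 of 15 (red): { 0 1 | 2 } => 3/2
edge 4 of 15 (blue): { 0 1 3/2 | 2 } => 7/4
edge 5 of 15 (red): { 0 1 3/2 | 7/4 2 } => 13/8
edge 6 of 15 (blue): { 0 1 3/2 13/8 | 7/4 2 } => 27/16
edge 7 of 15 (red): { 0 1 3/2 13/8 | 27/16 7/4 2 } => 53/32
edge 8 of 15 (red): { 0 1 3/2 13/8 | 53/32 27/16 7/4 2 } => 105/64
edge 9 of 15 (blue): { 0 1 3/2 13/8 105/64 | 53/32 27/16 7/4 2 } => 211/128
edge 10 of 15 (red): { 0 1 3/2 13/8 105/64 | 211/128 53/32 27/16 7/4 2 } => 421/256
edge 11 of 15 (blue): { 0 1 3/2 13/8 105/64 421/256 | 211/128 53/32 27/16 7/4 2 } => 843/512
edge 12 of 15 (blue): { 0 1 3/2 13/8 105/64 421/256 843/512 | 211/128 53/32 27/16 7/4 2 } => 1687/1024
edge 13 of 15 (red): { 0 1 3/2 13/8 105/64 421/256 843/512 | 1687/1024 211/128 53/32 27/16 7/4 2 } => 3373/2048
edge 14 of 15 (red): { 0 1 3/2 13/8 105/64 421/256 843/512 | 3373/2048 1687/1024 211/128 53/32 27/16 7/4 2 } => 6745/4096
edge 15 of 15 (blue): { 0 1 3/2 13/8 105/64 421/256 843/512 6745/4096 | 3373/2048 1687/1024 211/128 53/32 27/16 7/4 2 } => 13491/8192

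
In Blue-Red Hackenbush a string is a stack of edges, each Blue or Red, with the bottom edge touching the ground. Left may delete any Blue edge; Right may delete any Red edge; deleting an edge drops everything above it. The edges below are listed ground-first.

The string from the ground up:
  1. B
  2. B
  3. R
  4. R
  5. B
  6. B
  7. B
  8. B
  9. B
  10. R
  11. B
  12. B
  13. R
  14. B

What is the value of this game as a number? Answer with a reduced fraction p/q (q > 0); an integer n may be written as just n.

6107/4096

Recurse on prefixes of the 14-edge string B B R R B B B B B R B B R B:
step 1: add B to get B; options L={ 0 } R={ ∅ } gives 1
step 2: add B to get BB; options L={ 0 1 } R={ ∅ } gives 2
step 3: add R to get BBR; options L={ 0 1 } R={ 2 } gives 3/2
step 4: add R to get BBRR; options L={ 0 1 } R={ 3/2 2 } gives 5/4
step 5: add B to get BBRRB; options L={ 0 1 5/4 } R={ 3/2 2 } gives 11/8
step 6: add B to get BBRRBB; options L={ 0 1 5/4 11/8 } R={ 3/2 2 } gives 23/16
step 7: add B to get BBRRBBB; options L={ 0 1 5/4 11/8 23/16 } R={ 3/2 2 } gives 47/32
step 8: add B to get BBRRBBBB; options L={ 0 1 5/4 11/8 23/16 47/32 } R={ 3/2 2 } gives 95/64
step 9: add B to get BBRRBBBBB; options L={ 0 1 5/4 11/8 23/16 47/32 95/64 } R={ 3/2 2 } gives 191/128
step 10: add R to get BBRRBBBBBR; options L={ 0 1 5/4 11/8 23/16 47/32 95/64 } R={ 191/128 3/2 2 } gives 381/256
step 11: add B to get BBRRBBBBBRB; options L={ 0 1 5/4 11/8 23/16 47/32 95/64 381/256 } R={ 191/128 3/2 2 } gives 763/512
step 12: add B to get BBRRBBBBBRBB; options L={ 0 1 5/4 11/8 23/16 47/32 95/64 381/256 763/512 } R={ 191/128 3/2 2 } gives 1527/1024
step 13: add R to get BBRRBBBBBRBBR; options L={ 0 1 5/4 11/8 23/16 47/32 95/64 381/256 763/512 } R={ 1527/1024 191/128 3/2 2 } gives 3053/2048
step 14: add B to get BBRRBBBBBRBBRB; options L={ 0 1 5/4 11/8 23/16 47/32 95/64 381/256 763/512 3053/2048 } R={ 1527/1024 191/128 3/2 2 } gives 6107/4096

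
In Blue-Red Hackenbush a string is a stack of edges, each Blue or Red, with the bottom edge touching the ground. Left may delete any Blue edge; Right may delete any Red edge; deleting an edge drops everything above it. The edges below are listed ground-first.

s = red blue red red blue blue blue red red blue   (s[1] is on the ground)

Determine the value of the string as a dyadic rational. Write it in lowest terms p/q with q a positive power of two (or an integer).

Prefix values for red blue red red blue blue blue red red blue via {L|R} + simplicity:
g(r) = { (no moves) | 0 } → -1
g(rb) = { -1 | 0 } → -1/2
g(rbr) = { -1 | -1/2, 0 } → -3/4
g(rbrr) = { -1 | -3/4, -1/2, 0 } → -7/8
g(rbrrb) = { -1, -7/8 | -3/4, -1/2, 0 } → -13/16
g(rbrrbb) = { -1, -7/8, -13/16 | -3/4, -1/2, 0 } → -25/32
g(rbrrbbb) = { -1, -7/8, -13/16, -25/32 | -3/4, -1/2, 0 } → -49/64
g(rbrrbbbr) = { -1, -7/8, -13/16, -25/32 | -49/64, -3/4, -1/2, 0 } → -99/128
g(rbrrbbbrr) = { -1, -7/8, -13/16, -25/32 | -99/128, -49/64, -3/4, -1/2, 0 } → -199/256
g(rbrrbbbrrb) = { -1, -7/8, -13/16, -25/32, -199/256 | -99/128, -49/64, -3/4, -1/2, 0 } → -397/512

-397/512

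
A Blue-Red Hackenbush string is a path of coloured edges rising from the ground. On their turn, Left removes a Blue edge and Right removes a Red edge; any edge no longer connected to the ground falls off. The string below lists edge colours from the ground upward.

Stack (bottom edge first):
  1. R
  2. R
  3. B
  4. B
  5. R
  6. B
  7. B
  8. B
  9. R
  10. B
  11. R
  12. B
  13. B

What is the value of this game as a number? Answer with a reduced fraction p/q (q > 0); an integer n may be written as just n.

-2601/2048

1 of 13 · R · max L −∞ · min R 0 so -1
2 of 13 · RR · max L −∞ · min R -1 so -2
3 of 13 · RRB · max L -2 · min R -1 so -3/2
4 of 13 · RRBB · max L -3/2 · min R -1 so -5/4
5 of 13 · RRBBR · max L -3/2 · min R -5/4 so -11/8
6 of 13 · RRBBRB · max L -11/8 · min R -5/4 so -21/16
7 of 13 · RRBBRBB · max L -21/16 · min R -5/4 so -41/32
8 of 13 · RRBBRBBB · max L -41/32 · min R -5/4 so -81/64
9 of 13 · RRBBRBBBR · max L -41/32 · min R -81/64 so -163/128
10 of 13 · RRBBRBBBRB · max L -163/128 · min R -81/64 so -325/256
11 of 13 · RRBBRBBBRBR · max L -163/128 · min R -325/256 so -651/512
12 of 13 · RRBBRBBBRBRB · max L -651/512 · min R -325/256 so -1301/1024
13 of 13 · RRBBRBBBRBRBB · max L -1301/1024 · min R -325/256 so -2601/2048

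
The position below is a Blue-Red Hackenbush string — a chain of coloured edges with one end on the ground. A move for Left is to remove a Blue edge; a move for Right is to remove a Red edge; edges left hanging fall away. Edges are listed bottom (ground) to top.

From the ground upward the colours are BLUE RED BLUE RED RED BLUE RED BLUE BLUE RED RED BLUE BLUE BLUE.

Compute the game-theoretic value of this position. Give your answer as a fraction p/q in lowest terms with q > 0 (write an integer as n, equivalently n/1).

4815/8192

edge 1 of 14 (BLUE): { 0 |  } -> 1
edge 2 of 14 (RED): { 0 | 1 } -> 1/2
edge 3 of 14 (BLUE): { 0 1/2 | 1 } -> 3/4
edge 4 of 14 (RED): { 0 1/2 | 3/4 1 } -> 5/8
edge 5 of 14 (RED): { 0 1/2 | 5/8 3/4 1 } -> 9/16
edge 6 of 14 (BLUE): { 0 1/2 9/16 | 5/8 3/4 1 } -> 19/32
edge 7 of 14 (RED): { 0 1/2 9/16 | 19/32 5/8 3/4 1 } -> 37/64
edge 8 of 14 (BLUE): { 0 1/2 9/16 37/64 | 19/32 5/8 3/4 1 } -> 75/128
edge 9 of 14 (BLUE): { 0 1/2 9/16 37/64 75/128 | 19/32 5/8 3/4 1 } -> 151/256
edge 10 of 14 (RED): { 0 1/2 9/16 37/64 75/128 | 151/256 19/32 5/8 3/4 1 } -> 301/512
edge 11 of 14 (RED): { 0 1/2 9/16 37/64 75/128 | 301/512 151/256 19/32 5/8 3/4 1 } -> 601/1024
edge 12 of 14 (BLUE): { 0 1/2 9/16 37/64 75/128 601/1024 | 301/512 151/256 19/32 5/8 3/4 1 } -> 1203/2048
edge 13 of 14 (BLUE): { 0 1/2 9/16 37/64 75/128 601/1024 1203/2048 | 301/512 151/256 19/32 5/8 3/4 1 } -> 2407/4096
edge 14 of 14 (BLUE): { 0 1/2 9/16 37/64 75/128 601/1024 1203/2048 2407/4096 | 301/512 151/256 19/32 5/8 3/4 1 } -> 4815/8192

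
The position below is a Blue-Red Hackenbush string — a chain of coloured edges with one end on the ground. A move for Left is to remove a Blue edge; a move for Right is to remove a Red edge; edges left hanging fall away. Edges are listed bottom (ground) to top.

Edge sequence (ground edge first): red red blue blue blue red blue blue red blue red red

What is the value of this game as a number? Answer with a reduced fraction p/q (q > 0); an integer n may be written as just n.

Prefix values for red red blue blue blue red blue blue red blue red red via {L|R} + simplicity:
edge 1 of 12 (red): { ∅ | 0 } = -1
edge 2 of 12 (red): { ∅ | -1; 0 } = -2
edge 3 of 12 (blue): { -2 | -1; 0 } = -3/2
edge 4 of 12 (blue): { -2; -3/2 | -1; 0 } = -5/4
edge 5 of 12 (blue): { -2; -3/2; -5/4 | -1; 0 } = -9/8
edge 6 of 12 (red): { -2; -3/2; -5/4 | -9/8; -1; 0 } = -19/16
edge 7 of 12 (blue): { -2; -3/2; -5/4; -19/16 | -9/8; -1; 0 } = -37/32
edge 8 of 12 (blue): { -2; -3/2; -5/4; -19/16; -37/32 | -9/8; -1; 0 } = -73/64
edge 9 of 12 (red): { -2; -3/2; -5/4; -19/16; -37/32 | -73/64; -9/8; -1; 0 } = -147/128
edge 10 of 12 (blue): { -2; -3/2; -5/4; -19/16; -37/32; -147/128 | -73/64; -9/8; -1; 0 } = -293/256
edge 11 of 12 (red): { -2; -3/2; -5/4; -19/16; -37/32; -147/128 | -293/256; -73/64; -9/8; -1; 0 } = -587/512
edge 12 of 12 (red): { -2; -3/2; -5/4; -19/16; -37/32; -147/128 | -587/512; -293/256; -73/64; -9/8; -1; 0 } = -1175/1024

-1175/1024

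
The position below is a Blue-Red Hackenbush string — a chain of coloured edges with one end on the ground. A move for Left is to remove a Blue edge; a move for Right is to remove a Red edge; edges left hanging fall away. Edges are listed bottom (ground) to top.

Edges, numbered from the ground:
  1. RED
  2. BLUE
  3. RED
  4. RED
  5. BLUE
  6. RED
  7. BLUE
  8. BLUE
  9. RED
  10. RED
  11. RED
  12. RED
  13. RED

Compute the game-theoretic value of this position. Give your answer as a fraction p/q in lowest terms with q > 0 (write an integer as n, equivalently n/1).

-3391/4096

Recurse on prefixes of the 13-edge string RED BLUE RED RED BLUE RED BLUE BLUE RED RED RED RED RED:
step 1: add RED to get R; options L={ none } R={ 0 } = -1
step 2: add BLUE to get RB; options L={ -1 } R={ 0 } = -1/2
step 3: add RED to get RBR; options L={ -1 } R={ -1/2, 0 } = -3/4
step 4: add RED to get RBRR; options L={ -1 } R={ -3/4, -1/2, 0 } = -7/8
step 5: add BLUE to get RBRRB; options L={ -1, -7/8 } R={ -3/4, -1/2, 0 } = -13/16
step 6: add RED to get RBRRBR; options L={ -1, -7/8 } R={ -13/16, -3/4, -1/2, 0 } = -27/32
step 7: add BLUE to get RBRRBRB; options L={ -1, -7/8, -27/32 } R={ -13/16, -3/4, -1/2, 0 } = -53/64
step 8: add BLUE to get RBRRBRBB; options L={ -1, -7/8, -27/32, -53/64 } R={ -13/16, -3/4, -1/2, 0 } = -105/128
step 9: add RED to get RBRRBRBBR; options L={ -1, -7/8, -27/32, -53/64 } R={ -105/128, -13/16, -3/4, -1/2, 0 } = -211/256
step 10: add RED to get RBRRBRBBRR; options L={ -1, -7/8, -27/32, -53/64 } R={ -211/256, -105/128, -13/16, -3/4, -1/2, 0 } = -423/512
step 11: add RED to get RBRRBRBBRRR; options L={ -1, -7/8, -27/32, -53/64 } R={ -423/512, -211/256, -105/128, -13/16, -3/4, -1/2, 0 } = -847/1024
step 12: add RED to get RBRRBRBBRRRR; options L={ -1, -7/8, -27/32, -53/64 } R={ -847/1024, -423/512, -211/256, -105/128, -13/16, -3/4, -1/2, 0 } = -1695/2048
step 13: add RED to get RBRRBRBBRRRRR; options L={ -1, -7/8, -27/32, -53/64 } R={ -1695/2048, -847/1024, -423/512, -211/256, -105/128, -13/16, -3/4, -1/2, 0 } = -3391/4096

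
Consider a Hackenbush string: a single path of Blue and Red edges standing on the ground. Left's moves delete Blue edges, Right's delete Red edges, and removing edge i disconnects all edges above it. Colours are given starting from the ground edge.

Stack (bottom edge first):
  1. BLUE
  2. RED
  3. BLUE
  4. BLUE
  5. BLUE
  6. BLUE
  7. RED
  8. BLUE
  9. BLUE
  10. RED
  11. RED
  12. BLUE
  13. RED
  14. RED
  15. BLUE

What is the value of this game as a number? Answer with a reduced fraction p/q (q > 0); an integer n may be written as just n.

B: Left { 0 }, Right { — } gives simplest 1
BR: Left { 0 }, Right { 1 } gives simplest 1/2
BRB: Left { 0 1/2 }, Right { 1 } gives simplest 3/4
BRBB: Left { 0 1/2 3/4 }, Right { 1 } gives simplest 7/8
BRBBB: Left { 0 1/2 3/4 7/8 }, Right { 1 } gives simplest 15/16
BRBBBB: Left { 0 1/2 3/4 7/8 15/16 }, Right { 1 } gives simplest 31/32
BRBBBBR: Left { 0 1/2 3/4 7/8 15/16 }, Right { 31/32 1 } gives simplest 61/64
BRBBBBRB: Left { 0 1/2 3/4 7/8 15/16 61/64 }, Right { 31/32 1 } gives simplest 123/128
BRBBBBRBB: Left { 0 1/2 3/4 7/8 15/16 61/64 123/128 }, Right { 31/32 1 } gives simplest 247/256
BRBBBBRBBR: Left { 0 1/2 3/4 7/8 15/16 61/64 123/128 }, Right { 247/256 31/32 1 } gives simplest 493/512
BRBBBBRBBRR: Left { 0 1/2 3/4 7/8 15/16 61/64 123/128 }, Right { 493/512 247/256 31/32 1 } gives simplest 985/1024
BRBBBBRBBRRB: Left { 0 1/2 3/4 7/8 15/16 61/64 123/128 985/1024 }, Right { 493/512 247/256 31/32 1 } gives simplest 1971/2048
BRBBBBRBBRRBR: Left { 0 1/2 3/4 7/8 15/16 61/64 123/128 985/1024 }, Right { 1971/2048 493/512 247/256 31/32 1 } gives simplest 3941/4096
BRBBBBRBBRRBRR: Left { 0 1/2 3/4 7/8 15/16 61/64 123/128 985/1024 }, Right { 3941/4096 1971/2048 493/512 247/256 31/32 1 } gives simplest 7881/8192
BRBBBBRBBRRBRRB: Left { 0 1/2 3/4 7/8 15/16 61/64 123/128 985/1024 7881/8192 }, Right { 3941/4096 1971/2048 493/512 247/256 31/32 1 } gives simplest 15763/16384

15763/16384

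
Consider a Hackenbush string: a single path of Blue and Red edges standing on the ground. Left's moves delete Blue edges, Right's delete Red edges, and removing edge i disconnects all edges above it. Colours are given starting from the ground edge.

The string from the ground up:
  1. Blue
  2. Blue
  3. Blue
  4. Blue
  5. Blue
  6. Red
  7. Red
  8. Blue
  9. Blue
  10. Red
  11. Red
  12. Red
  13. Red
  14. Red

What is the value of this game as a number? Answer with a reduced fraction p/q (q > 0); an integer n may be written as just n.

2241/512

Prefix values for Blue Blue Blue Blue Blue Red Red Blue Blue Red Red Red Red Red via {L|R} + simplicity:
1 of 14 · B · max L 0 · min R +∞ gives 1
2 of 14 · BB · max L 1 · min R +∞ gives 2
3 of 14 · BBB · max L 2 · min R +∞ gives 3
4 of 14 · BBBB · max L 3 · min R +∞ gives 4
5 of 14 · BBBBB · max L 4 · min R +∞ gives 5
6 of 14 · BBBBBR · max L 4 · min R 5 gives 9/2
7 of 14 · BBBBBRR · max L 4 · min R 9/2 gives 17/4
8 of 14 · BBBBBRRB · max L 17/4 · min R 9/2 gives 35/8
9 of 14 · BBBBBRRBB · max L 35/8 · min R 9/2 gives 71/16
10 of 14 · BBBBBRRBBR · max L 35/8 · min R 71/16 gives 141/32
11 of 14 · BBBBBRRBBRR · max L 35/8 · min R 141/32 gives 281/64
12 of 14 · BBBBBRRBBRRR · max L 35/8 · min R 281/64 gives 561/128
13 of 14 · BBBBBRRBBRRRR · max L 35/8 · min R 561/128 gives 1121/256
14 of 14 · BBBBBRRBBRRRRR · max L 35/8 · min R 1121/256 gives 2241/512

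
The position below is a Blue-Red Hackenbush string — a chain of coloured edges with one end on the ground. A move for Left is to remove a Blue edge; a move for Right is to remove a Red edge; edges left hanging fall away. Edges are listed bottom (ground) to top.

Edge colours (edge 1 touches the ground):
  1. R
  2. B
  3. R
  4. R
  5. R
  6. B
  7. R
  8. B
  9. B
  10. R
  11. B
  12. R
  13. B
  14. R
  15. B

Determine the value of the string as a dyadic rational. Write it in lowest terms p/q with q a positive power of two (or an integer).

edge 1 of 15 (R): { — | 0 } — -1
edge 2 of 15 (B): { -1 | 0 } — -1/2
edge 3 of 15 (R): { -1 | -1/2, 0 } — -3/4
edge 4 of 15 (R): { -1 | -3/4, -1/2, 0 } — -7/8
edge 5 of 15 (R): { -1 | -7/8, -3/4, -1/2, 0 } — -15/16
edge 6 of 15 (B): { -1, -15/16 | -7/8, -3/4, -1/2, 0 } — -29/32
edge 7 of 15 (R): { -1, -15/16 | -29/32, -7/8, -3/4, -1/2, 0 } — -59/64
edge 8 of 15 (B): { -1, -15/16, -59/64 | -29/32, -7/8, -3/4, -1/2, 0 } — -117/128
edge 9 of 15 (B): { -1, -15/16, -59/64, -117/128 | -29/32, -7/8, -3/4, -1/2, 0 } — -233/256
edge 10 of 15 (R): { -1, -15/16, -59/64, -117/128 | -233/256, -29/32, -7/8, -3/4, -1/2, 0 } — -467/512
edge 11 of 15 (B): { -1, -15/16, -59/64, -117/128, -467/512 | -233/256, -29/32, -7/8, -3/4, -1/2, 0 } — -933/1024
edge 12 of 15 (R): { -1, -15/16, -59/64, -117/128, -467/512 | -933/1024, -233/256, -29/32, -7/8, -3/4, -1/2, 0 } — -1867/2048
edge 13 of 15 (B): { -1, -15/16, -59/64, -117/128, -467/512, -1867/2048 | -933/1024, -233/256, -29/32, -7/8, -3/4, -1/2, 0 } — -3733/4096
edge 14 of 15 (R): { -1, -15/16, -59/64, -117/128, -467/512, -1867/2048 | -3733/4096, -933/1024, -233/256, -29/32, -7/8, -3/4, -1/2, 0 } — -7467/8192
edge 15 of 15 (B): { -1, -15/16, -59/64, -117/128, -467/512, -1867/2048, -7467/8192 | -3733/4096, -933/1024, -233/256, -29/32, -7/8, -3/4, -1/2, 0 } — -14933/16384

-14933/16384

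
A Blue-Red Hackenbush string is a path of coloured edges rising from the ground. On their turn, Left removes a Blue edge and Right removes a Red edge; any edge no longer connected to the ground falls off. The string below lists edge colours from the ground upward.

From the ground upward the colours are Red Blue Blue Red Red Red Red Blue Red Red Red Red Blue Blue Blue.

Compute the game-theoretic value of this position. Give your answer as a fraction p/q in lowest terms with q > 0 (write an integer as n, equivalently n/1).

-7921/16384

Prefix values for Red Blue Blue Red Red Red Red Blue Red Red Red Red Blue Blue Blue via {L|R} + simplicity:
value(R) = { — | 0 } ⇒ -1
value(RB) = { -1 | 0 } ⇒ -1/2
value(RBB) = { -1,-1/2 | 0 } ⇒ -1/4
value(RBBR) = { -1,-1/2 | -1/4,0 } ⇒ -3/8
value(RBBRR) = { -1,-1/2 | -3/8,-1/4,0 } ⇒ -7/16
value(RBBRRR) = { -1,-1/2 | -7/16,-3/8,-1/4,0 } ⇒ -15/32
value(RBBRRRR) = { -1,-1/2 | -15/32,-7/16,-3/8,-1/4,0 } ⇒ -31/64
value(RBBRRRRB) = { -1,-1/2,-31/64 | -15/32,-7/16,-3/8,-1/4,0 } ⇒ -61/128
value(RBBRRRRBR) = { -1,-1/2,-31/64 | -61/128,-15/32,-7/16,-3/8,-1/4,0 } ⇒ -123/256
value(RBBRRRRBRR) = { -1,-1/2,-31/64 | -123/256,-61/128,-15/32,-7/16,-3/8,-1/4,0 } ⇒ -247/512
value(RBBRRRRBRRR) = { -1,-1/2,-31/64 | -247/512,-123/256,-61/128,-15/32,-7/16,-3/8,-1/4,0 } ⇒ -495/1024
value(RBBRRRRBRRRR) = { -1,-1/2,-31/64 | -495/1024,-247/512,-123/256,-61/128,-15/32,-7/16,-3/8,-1/4,0 } ⇒ -991/2048
value(RBBRRRRBRRRRB) = { -1,-1/2,-31/64,-991/2048 | -495/1024,-247/512,-123/256,-61/128,-15/32,-7/16,-3/8,-1/4,0 } ⇒ -1981/4096
value(RBBRRRRBRRRRBB) = { -1,-1/2,-31/64,-991/2048,-1981/4096 | -495/1024,-247/512,-123/256,-61/128,-15/32,-7/16,-3/8,-1/4,0 } ⇒ -3961/8192
value(RBBRRRRBRRRRBBB) = { -1,-1/2,-31/64,-991/2048,-1981/4096,-3961/8192 | -495/1024,-247/512,-123/256,-61/128,-15/32,-7/16,-3/8,-1/4,0 } ⇒ -7921/16384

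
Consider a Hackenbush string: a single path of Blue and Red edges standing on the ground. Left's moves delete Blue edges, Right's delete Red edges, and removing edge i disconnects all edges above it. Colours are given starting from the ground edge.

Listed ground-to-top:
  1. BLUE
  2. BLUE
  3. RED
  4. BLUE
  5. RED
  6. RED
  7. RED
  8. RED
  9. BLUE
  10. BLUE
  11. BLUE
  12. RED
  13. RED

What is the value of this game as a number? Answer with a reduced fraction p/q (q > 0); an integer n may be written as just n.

Recurse on prefixes of the 13-edge string BLUE BLUE RED BLUE RED RED RED RED BLUE BLUE BLUE RED RED:
value_1 [B]  L=[0]  R=[none]  ⇒ 1
value_2 [BB]  L=[0 1]  R=[none]  ⇒ 2
value_3 [BBR]  L=[0 1]  R=[2]  ⇒ 3/2
value_4 [BBRB]  L=[0 1 3/2]  R=[2]  ⇒ 7/4
value_5 [BBRBR]  L=[0 1 3/2]  R=[7/4 2]  ⇒ 13/8
value_6 [BBRBRR]  L=[0 1 3/2]  R=[13/8 7/4 2]  ⇒ 25/16
value_7 [BBRBRRR]  L=[0 1 3/2]  R=[25/16 13/8 7/4 2]  ⇒ 49/32
value_8 [BBRBRRRR]  L=[0 1 3/2]  R=[49/32 25/16 13/8 7/4 2]  ⇒ 97/64
value_9 [BBRBRRRRB]  L=[0 1 3/2 97/64]  R=[49/32 25/16 13/8 7/4 2]  ⇒ 195/128
value_10 [BBRBRRRRBB]  L=[0 1 3/2 97/64 195/128]  R=[49/32 25/16 13/8 7/4 2]  ⇒ 391/256
value_11 [BBRBRRRRBBB]  L=[0 1 3/2 97/64 195/128 391/256]  R=[49/32 25/16 13/8 7/4 2]  ⇒ 783/512
value_12 [BBRBRRRRBBBR]  L=[0 1 3/2 97/64 195/128 391/256]  R=[783/512 49/32 25/16 13/8 7/4 2]  ⇒ 1565/1024
value_13 [BBRBRRRRBBBRR]  L=[0 1 3/2 97/64 195/128 391/256]  R=[1565/1024 783/512 49/32 25/16 13/8 7/4 2]  ⇒ 3129/2048

3129/2048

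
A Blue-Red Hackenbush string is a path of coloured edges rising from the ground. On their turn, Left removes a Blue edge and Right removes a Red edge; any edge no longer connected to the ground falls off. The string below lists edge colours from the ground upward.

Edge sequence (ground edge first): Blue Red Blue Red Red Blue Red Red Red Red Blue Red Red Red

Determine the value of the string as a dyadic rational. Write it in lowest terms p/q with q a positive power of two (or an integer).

4625/8192

B: Left { 0 }, Right { — } gives simplest 1
BR: Left { 0 }, Right { 1 } gives simplest 1/2
BRB: Left { 0, 1/2 }, Right { 1 } gives simplest 3/4
BRBR: Left { 0, 1/2 }, Right { 3/4, 1 } gives simplest 5/8
BRBRR: Left { 0, 1/2 }, Right { 5/8, 3/4, 1 } gives simplest 9/16
BRBRRB: Left { 0, 1/2, 9/16 }, Right { 5/8, 3/4, 1 } gives simplest 19/32
BRBRRBR: Left { 0, 1/2, 9/16 }, Right { 19/32, 5/8, 3/4, 1 } gives simplest 37/64
BRBRRBRR: Left { 0, 1/2, 9/16 }, Right { 37/64, 19/32, 5/8, 3/4, 1 } gives simplest 73/128
BRBRRBRRR: Left { 0, 1/2, 9/16 }, Right { 73/128, 37/64, 19/32, 5/8, 3/4, 1 } gives simplest 145/256
BRBRRBRRRR: Left { 0, 1/2, 9/16 }, Right { 145/256, 73/128, 37/64, 19/32, 5/8, 3/4, 1 } gives simplest 289/512
BRBRRBRRRRB: Left { 0, 1/2, 9/16, 289/512 }, Right { 145/256, 73/128, 37/64, 19/32, 5/8, 3/4, 1 } gives simplest 579/1024
BRBRRBRRRRBR: Left { 0, 1/2, 9/16, 289/512 }, Right { 579/1024, 145/256, 73/128, 37/64, 19/32, 5/8, 3/4, 1 } gives simplest 1157/2048
BRBRRBRRRRBRR: Left { 0, 1/2, 9/16, 289/512 }, Right { 1157/2048, 579/1024, 145/256, 73/128, 37/64, 19/32, 5/8, 3/4, 1 } gives simplest 2313/4096
BRBRRBRRRRBRRR: Left { 0, 1/2, 9/16, 289/512 }, Right { 2313/4096, 1157/2048, 579/1024, 145/256, 73/128, 37/64, 19/32, 5/8, 3/4, 1 } gives simplest 4625/8192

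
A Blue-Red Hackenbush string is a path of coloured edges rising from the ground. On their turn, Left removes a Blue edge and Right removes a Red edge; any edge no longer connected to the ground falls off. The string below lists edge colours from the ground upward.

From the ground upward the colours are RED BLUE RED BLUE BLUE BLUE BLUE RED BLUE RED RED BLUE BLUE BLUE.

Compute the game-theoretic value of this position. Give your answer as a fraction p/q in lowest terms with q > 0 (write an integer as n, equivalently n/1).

Build G(s[:k]) for k = 1..14, string s = RED BLUE RED BLUE BLUE BLUE BLUE RED BLUE RED RED BLUE BLUE BLUE.
G(R) = { · | 0 } → -1
G(RB) = { -1 | 0 } → -1/2
G(RBR) = { -1 | -1/2; 0 } → -3/4
G(RBRB) = { -1; -3/4 | -1/2; 0 } → -5/8
G(RBRBB) = { -1; -3/4; -5/8 | -1/2; 0 } → -9/16
G(RBRBBB) = { -1; -3/4; -5/8; -9/16 | -1/2; 0 } → -17/32
G(RBRBBBB) = { -1; -3/4; -5/8; -9/16; -17/32 | -1/2; 0 } → -33/64
G(RBRBBBBR) = { -1; -3/4; -5/8; -9/16; -17/32 | -33/64; -1/2; 0 } → -67/128
G(RBRBBBBRB) = { -1; -3/4; -5/8; -9/16; -17/32; -67/128 | -33/64; -1/2; 0 } → -133/256
G(RBRBBBBRBR) = { -1; -3/4; -5/8; -9/16; -17/32; -67/128 | -133/256; -33/64; -1/2; 0 } → -267/512
G(RBRBBBBRBRR) = { -1; -3/4; -5/8; -9/16; -17/32; -67/128 | -267/512; -133/256; -33/64; -1/2; 0 } → -535/1024
G(RBRBBBBRBRRB) = { -1; -3/4; -5/8; -9/16; -17/32; -67/128; -535/1024 | -267/512; -133/256; -33/64; -1/2; 0 } → -1069/2048
G(RBRBBBBRBRRBB) = { -1; -3/4; -5/8; -9/16; -17/32; -67/128; -535/1024; -1069/2048 | -267/512; -133/256; -33/64; -1/2; 0 } → -2137/4096
G(RBRBBBBRBRRBBB) = { -1; -3/4; -5/8; -9/16; -17/32; -67/128; -535/1024; -1069/2048; -2137/4096 | -267/512; -133/256; -33/64; -1/2; 0 } → -4273/8192

-4273/8192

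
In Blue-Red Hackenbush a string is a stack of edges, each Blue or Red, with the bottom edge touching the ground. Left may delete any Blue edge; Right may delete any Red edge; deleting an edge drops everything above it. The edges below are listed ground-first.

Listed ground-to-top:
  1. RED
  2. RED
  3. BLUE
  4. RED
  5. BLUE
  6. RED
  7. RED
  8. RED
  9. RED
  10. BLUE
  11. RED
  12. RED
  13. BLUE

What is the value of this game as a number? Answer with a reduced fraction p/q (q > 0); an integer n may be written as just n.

step 1: add RED to get R; options L={  } R={ 0 } so -1
step 2: add RED to get RR; options L={  } R={ -1 0 } so -2
step 3: add BLUE to get RRB; options L={ -2 } R={ -1 0 } so -3/2
step 4: add RED to get RRBR; options L={ -2 } R={ -3/2 -1 0 } so -7/4
step 5: add BLUE to get RRBRB; options L={ -2 -7/4 } R={ -3/2 -1 0 } so -13/8
step 6: add RED to get RRBRBR; options L={ -2 -7/4 } R={ -13/8 -3/2 -1 0 } so -27/16
step 7: add RED to get RRBRBRR; options L={ -2 -7/4 } R={ -27/16 -13/8 -3/2 -1 0 } so -55/32
step 8: add RED to get RRBRBRRR; options L={ -2 -7/4 } R={ -55/32 -27/16 -13/8 -3/2 -1 0 } so -111/64
step 9: add RED to get RRBRBRRRR; options L={ -2 -7/4 } R={ -111/64 -55/32 -27/16 -13/8 -3/2 -1 0 } so -223/128
step 10: add BLUE to get RRBRBRRRRB; options L={ -2 -7/4 -223/128 } R={ -111/64 -55/32 -27/16 -13/8 -3/2 -1 0 } so -445/256
step 11: add RED to get RRBRBRRRRBR; options L={ -2 -7/4 -223/128 } R={ -445/256 -111/64 -55/32 -27/16 -13/8 -3/2 -1 0 } so -891/512
step 12: add RED to get RRBRBRRRRBRR; options L={ -2 -7/4 -223/128 } R={ -891/512 -445/256 -111/64 -55/32 -27/16 -13/8 -3/2 -1 0 } so -1783/1024
step 13: add BLUE to get RRBRBRRRRBRRB; options L={ -2 -7/4 -223/128 -1783/1024 } R={ -891/512 -445/256 -111/64 -55/32 -27/16 -13/8 -3/2 -1 0 } so -3565/2048

-3565/2048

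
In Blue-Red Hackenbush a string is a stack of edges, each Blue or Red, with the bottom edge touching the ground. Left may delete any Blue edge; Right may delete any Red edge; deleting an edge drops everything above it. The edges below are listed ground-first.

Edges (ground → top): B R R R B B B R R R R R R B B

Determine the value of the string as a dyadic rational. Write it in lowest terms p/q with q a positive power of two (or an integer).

3591/16384

Recurse on prefixes of the 15-edge string B R R R B B B R R R R R R B B:
1 of 15 · B · max L 0 · min R +∞ — 1
2 of 15 · BR · max L 0 · min R 1 — 1/2
3 of 15 · BRR · max L 0 · min R 1/2 — 1/4
4 of 15 · BRRR · max L 0 · min R 1/4 — 1/8
5 of 15 · BRRRB · max L 1/8 · min R 1/4 — 3/16
6 of 15 · BRRRBB · max L 3/16 · min R 1/4 — 7/32
7 of 15 · BRRRBBB · max L 7/32 · min R 1/4 — 15/64
8 of 15 · BRRRBBBR · max L 7/32 · min R 15/64 — 29/128
9 of 15 · BRRRBBBRR · max L 7/32 · min R 29/128 — 57/256
10 of 15 · BRRRBBBRRR · max L 7/32 · min R 57/256 — 113/512
11 of 15 · BRRRBBBRRRR · max L 7/32 · min R 113/512 — 225/1024
12 of 15 · BRRRBBBRRRRR · max L 7/32 · min R 225/1024 — 449/2048
13 of 15 · BRRRBBBRRRRRR · max L 7/32 · min R 449/2048 — 897/4096
14 of 15 · BRRRBBBRRRRRRB · max L 897/4096 · min R 449/2048 — 1795/8192
15 of 15 · BRRRBBBRRRRRRBB · max L 1795/8192 · min R 449/2048 — 3591/16384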